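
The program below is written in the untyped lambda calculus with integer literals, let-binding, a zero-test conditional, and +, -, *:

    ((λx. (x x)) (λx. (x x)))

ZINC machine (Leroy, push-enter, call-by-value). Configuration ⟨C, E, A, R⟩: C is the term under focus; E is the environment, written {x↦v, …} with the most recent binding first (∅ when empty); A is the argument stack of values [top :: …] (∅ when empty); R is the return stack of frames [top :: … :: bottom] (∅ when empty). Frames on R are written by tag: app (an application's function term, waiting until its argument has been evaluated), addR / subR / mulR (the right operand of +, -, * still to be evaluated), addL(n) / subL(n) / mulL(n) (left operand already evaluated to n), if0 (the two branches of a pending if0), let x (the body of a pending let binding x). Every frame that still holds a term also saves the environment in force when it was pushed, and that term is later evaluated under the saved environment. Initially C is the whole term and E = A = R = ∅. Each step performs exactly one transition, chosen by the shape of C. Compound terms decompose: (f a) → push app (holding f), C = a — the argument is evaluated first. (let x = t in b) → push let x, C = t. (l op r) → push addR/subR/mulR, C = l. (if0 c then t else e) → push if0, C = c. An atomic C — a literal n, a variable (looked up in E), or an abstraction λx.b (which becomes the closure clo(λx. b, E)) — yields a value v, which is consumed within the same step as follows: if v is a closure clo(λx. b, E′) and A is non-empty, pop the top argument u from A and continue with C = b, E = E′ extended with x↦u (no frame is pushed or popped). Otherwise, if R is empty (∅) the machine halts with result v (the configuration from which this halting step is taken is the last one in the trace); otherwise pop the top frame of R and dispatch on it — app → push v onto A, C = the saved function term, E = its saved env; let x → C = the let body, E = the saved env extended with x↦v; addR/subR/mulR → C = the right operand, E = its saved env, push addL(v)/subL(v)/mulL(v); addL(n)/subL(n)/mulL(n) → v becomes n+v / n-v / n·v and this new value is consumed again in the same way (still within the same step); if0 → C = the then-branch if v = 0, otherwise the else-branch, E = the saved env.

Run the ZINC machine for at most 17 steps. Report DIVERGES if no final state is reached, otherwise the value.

Answer: DIVERGES (no final state within 17 steps)

Execution trace:
t=0: <C=((λx. (x x)) (λx. (x x))), E=∅, A=∅, R=∅>
t=1: <C=(λx. (x x)), E=∅, A=∅, R=[app]>
t=2: <C=(λx. (x x)), E=∅, A=[clo(λx. (x x), ∅)], R=∅>
t=3: <C=(x x), E={x↦clo(λx. (x x), ∅)}, A=∅, R=∅>
t=4: <C=x, E={x↦clo(λx. (x x), ∅)}, A=∅, R=[app]>
t=5: <C=x, E={x↦clo(λx. (x x), ∅)}, A=[clo(λx. (x x), ∅)], R=∅>
… configuration repeats with period 3 (steps 3–5 recur indefinitely) …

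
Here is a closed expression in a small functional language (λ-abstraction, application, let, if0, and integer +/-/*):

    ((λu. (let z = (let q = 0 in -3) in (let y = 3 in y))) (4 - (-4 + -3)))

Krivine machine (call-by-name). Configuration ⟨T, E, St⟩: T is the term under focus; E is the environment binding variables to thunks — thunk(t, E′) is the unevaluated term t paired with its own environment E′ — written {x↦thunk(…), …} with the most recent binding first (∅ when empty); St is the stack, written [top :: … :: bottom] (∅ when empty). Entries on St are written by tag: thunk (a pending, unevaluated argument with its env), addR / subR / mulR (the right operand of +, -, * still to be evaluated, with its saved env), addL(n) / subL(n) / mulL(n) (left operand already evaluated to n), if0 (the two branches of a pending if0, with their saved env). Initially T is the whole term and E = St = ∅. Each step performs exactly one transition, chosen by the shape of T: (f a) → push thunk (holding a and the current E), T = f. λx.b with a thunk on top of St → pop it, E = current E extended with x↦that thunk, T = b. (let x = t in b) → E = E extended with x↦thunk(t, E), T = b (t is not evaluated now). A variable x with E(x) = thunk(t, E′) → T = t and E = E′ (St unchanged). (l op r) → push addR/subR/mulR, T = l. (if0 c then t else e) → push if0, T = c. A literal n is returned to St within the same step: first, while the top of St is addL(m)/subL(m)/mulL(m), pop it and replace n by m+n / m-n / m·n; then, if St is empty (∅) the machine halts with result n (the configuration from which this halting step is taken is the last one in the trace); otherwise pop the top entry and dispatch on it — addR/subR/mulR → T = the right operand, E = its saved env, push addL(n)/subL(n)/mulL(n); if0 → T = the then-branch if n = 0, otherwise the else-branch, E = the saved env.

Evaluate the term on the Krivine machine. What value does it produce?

Answer: 3

Execution trace:
[0] <T=((λu. (let z = (let q = 0 in -3) in (let y = 3 in y))) (4 - (-4 + -3))), E=∅, St=∅>
[1] <T=(λu. (let z = (let q = 0 in -3) in (let y = 3 in y))), E=∅, St=[thunk]>
[2] <T=(let z = (let q = 0 in -3) in (let y = 3 in y)), E={u↦thunk((4 - (-4 + -3)), ∅)}, St=∅>
[3] <T=(let y = 3 in y), E={z↦thunk((let q = 0 in -3), {u↦thunk((4 - (-4 + -3)), ∅)}), u↦thunk((4 - (-4 + -3)), ∅)}, St=∅>
[4] <T=y, E={y↦thunk(3, {z↦thunk((let q = 0 in -3), {u↦thunk((4 - (-4 + -3)), ∅)}), u↦thunk((4 - (-4 + -3)), ∅)}), z↦thunk((let q = 0 in -3), {u↦thunk((4 - (-4 + -3)), ∅)}), u↦thunk((4 - (-4 + -3)), ∅)}, St=∅>
[5] <T=3, E={z↦thunk((let q = 0 in -3), {u↦thunk((4 - (-4 + -3)), ∅)}), u↦thunk((4 - (-4 + -3)), ∅)}, St=∅>
→ final value 3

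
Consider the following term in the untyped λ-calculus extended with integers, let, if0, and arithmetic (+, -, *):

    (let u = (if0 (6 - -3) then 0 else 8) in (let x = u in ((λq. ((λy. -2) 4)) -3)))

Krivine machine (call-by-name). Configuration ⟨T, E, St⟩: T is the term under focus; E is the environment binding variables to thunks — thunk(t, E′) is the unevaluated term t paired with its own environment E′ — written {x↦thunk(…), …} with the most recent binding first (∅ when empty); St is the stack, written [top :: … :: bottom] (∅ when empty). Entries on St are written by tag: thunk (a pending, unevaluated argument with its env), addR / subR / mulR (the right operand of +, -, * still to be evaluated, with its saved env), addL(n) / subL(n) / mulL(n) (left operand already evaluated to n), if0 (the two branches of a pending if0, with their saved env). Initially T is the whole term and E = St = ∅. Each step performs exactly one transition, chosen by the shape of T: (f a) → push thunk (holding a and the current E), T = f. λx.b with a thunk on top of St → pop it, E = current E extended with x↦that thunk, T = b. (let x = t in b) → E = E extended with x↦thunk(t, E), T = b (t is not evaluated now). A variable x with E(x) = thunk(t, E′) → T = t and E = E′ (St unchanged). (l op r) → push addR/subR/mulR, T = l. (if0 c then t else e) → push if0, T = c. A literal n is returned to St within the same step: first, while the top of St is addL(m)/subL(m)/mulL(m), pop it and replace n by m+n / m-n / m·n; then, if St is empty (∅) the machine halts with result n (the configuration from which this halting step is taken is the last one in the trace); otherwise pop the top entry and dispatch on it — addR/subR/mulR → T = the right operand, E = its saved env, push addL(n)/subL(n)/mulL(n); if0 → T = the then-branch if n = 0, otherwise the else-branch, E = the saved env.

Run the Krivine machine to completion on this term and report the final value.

[0] [T=(let u = (if0 (6 - -3) then 0 else 8) in (let x = u in ((λq. ((λy. -2) 4)) -3))) | E=∅ | St=∅]
[1] [T=(let x = u in ((λq. ((λy. -2) 4)) -3)) | E={u↦thunk((if0 (6 - -3) then 0 else 8), ∅)} | St=∅]
[2] [T=((λq. ((λy. -2) 4)) -3) | E={x↦thunk(u, {u↦thunk((if0 (6 - -3) then 0 else 8), ∅)}), u↦thunk((if0 (6 - -3) then 0 else 8), ∅)} | St=∅]
[3] [T=(λq. ((λy. -2) 4)) | E={x↦thunk(u, {u↦thunk((if0 (6 - -3) then 0 else 8), ∅)}), u↦thunk((if0 (6 - -3) then 0 else 8), ∅)} | St=[thunk]]
[4] [T=((λy. -2) 4) | E={q↦thunk(-3, {x↦thunk(u, {u↦thunk((if0 (6 - -3) then 0 else 8), ∅)}), u↦thunk((if0 (6 - -3) then 0 else 8), ∅)}), x↦thunk(u, {u↦thunk((if0 (6 - -3) then 0 else 8), ∅)}), u↦thunk((if0 (6 - -3) then 0 else 8), ∅)} | St=∅]
[5] [T=(λy. -2) | E={q↦thunk(-3, {x↦thunk(u, {u↦thunk((if0 (6 - -3) then 0 else 8), ∅)}), u↦thunk((if0 (6 - -3) then 0 else 8), ∅)}), x↦thunk(u, {u↦thunk((if0 (6 - -3) then 0 else 8), ∅)}), u↦thunk((if0 (6 - -3) then 0 else 8), ∅)} | St=[thunk]]
[6] [T=-2 | E={y↦thunk(4, {q↦thunk(-3, {x↦thunk(u, {u↦thunk((if0 (6 - -3) then 0 else 8), ∅)}), u↦thunk((if0 (6 - -3) then 0 else 8), ∅)}), x↦thunk(u, {u↦thunk((if0 (6 - -3) then 0 else 8), ∅)}), u↦thunk((if0 (6 - -3) then 0 else 8), ∅)}), q↦thunk(-3, {x↦thunk(u, {u↦thunk((if0 (6 - -3) then 0 else 8), ∅)}), u↦thunk((if0 (6 - -3) then 0 else 8), ∅)}), x↦thunk(u, {u↦thunk((if0 (6 - -3) then 0 else 8), ∅)}), u↦thunk((if0 (6 - -3) then 0 else 8), ∅)} | St=∅]
→ final value -2

Answer: -2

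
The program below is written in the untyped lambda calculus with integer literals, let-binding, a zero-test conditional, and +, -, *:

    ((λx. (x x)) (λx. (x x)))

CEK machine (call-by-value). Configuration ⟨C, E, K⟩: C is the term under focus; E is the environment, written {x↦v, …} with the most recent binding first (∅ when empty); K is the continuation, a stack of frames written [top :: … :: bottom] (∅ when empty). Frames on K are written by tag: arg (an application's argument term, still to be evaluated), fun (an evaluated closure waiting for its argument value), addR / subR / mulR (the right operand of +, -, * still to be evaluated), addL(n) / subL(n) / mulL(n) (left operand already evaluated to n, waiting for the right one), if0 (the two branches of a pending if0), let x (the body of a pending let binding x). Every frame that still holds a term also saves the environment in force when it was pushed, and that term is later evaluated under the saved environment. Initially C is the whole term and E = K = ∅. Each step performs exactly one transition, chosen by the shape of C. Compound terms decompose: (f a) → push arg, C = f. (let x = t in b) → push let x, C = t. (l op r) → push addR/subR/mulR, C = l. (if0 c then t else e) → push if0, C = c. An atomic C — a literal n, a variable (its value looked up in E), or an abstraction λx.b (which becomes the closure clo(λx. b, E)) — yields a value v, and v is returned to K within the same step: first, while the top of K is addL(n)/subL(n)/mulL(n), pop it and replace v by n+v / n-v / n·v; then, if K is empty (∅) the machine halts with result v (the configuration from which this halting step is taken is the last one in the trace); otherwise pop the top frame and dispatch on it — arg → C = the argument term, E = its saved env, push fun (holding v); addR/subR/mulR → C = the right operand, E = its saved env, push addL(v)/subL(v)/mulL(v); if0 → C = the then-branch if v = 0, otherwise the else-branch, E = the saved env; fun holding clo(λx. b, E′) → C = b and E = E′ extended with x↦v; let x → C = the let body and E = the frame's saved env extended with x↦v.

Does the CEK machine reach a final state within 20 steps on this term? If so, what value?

[0] <C=((λx. (x x)) (λx. (x x))), E=∅, K=∅>
[1] <C=(λx. (x x)), E=∅, K=[arg]>
[2] <C=(λx. (x x)), E=∅, K=[fun]>
[3] <C=(x x), E={x↦clo(λx. (x x), ∅)}, K=∅>
[4] <C=x, E={x↦clo(λx. (x x), ∅)}, K=[arg]>
[5] <C=x, E={x↦clo(λx. (x x), ∅)}, K=[fun]>
… configuration repeats with period 3 (steps 3–5 recur indefinitely) …

Answer: DIVERGES (no final state within 20 steps)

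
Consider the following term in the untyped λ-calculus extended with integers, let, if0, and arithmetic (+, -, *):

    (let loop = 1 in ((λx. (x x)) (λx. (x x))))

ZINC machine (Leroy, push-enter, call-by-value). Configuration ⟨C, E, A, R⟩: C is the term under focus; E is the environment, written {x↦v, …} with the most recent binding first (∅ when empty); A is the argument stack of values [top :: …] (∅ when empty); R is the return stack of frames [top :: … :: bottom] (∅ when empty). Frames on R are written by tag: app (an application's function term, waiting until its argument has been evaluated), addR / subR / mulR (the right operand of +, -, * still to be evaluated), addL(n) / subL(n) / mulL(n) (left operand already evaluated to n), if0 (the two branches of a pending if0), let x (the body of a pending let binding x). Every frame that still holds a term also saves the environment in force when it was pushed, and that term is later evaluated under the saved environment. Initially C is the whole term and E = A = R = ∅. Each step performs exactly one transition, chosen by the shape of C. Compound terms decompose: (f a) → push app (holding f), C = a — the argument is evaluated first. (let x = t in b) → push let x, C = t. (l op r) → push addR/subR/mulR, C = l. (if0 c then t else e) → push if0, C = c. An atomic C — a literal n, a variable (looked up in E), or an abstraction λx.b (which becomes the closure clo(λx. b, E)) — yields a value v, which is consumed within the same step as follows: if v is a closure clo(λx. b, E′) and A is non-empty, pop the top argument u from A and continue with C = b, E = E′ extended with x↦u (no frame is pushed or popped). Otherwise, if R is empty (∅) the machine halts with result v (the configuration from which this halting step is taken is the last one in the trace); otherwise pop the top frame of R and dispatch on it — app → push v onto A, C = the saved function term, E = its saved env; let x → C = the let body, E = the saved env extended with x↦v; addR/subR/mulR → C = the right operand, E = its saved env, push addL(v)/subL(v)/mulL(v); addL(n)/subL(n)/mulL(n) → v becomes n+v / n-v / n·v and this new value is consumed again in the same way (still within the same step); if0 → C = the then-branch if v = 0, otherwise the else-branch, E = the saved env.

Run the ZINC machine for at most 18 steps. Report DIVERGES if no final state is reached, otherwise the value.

t=0: ⟨C=(let loop = 1 in ((λx. (x x)) (λx. (x x)))); E=∅; A=∅; R=∅⟩
t=1: ⟨C=1; E=∅; A=∅; R=[let loop]⟩
t=2: ⟨C=((λx. (x x)) (λx. (x x))); E={loop↦1}; A=∅; R=∅⟩
t=3: ⟨C=(λx. (x x)); E={loop↦1}; A=∅; R=[app]⟩
t=4: ⟨C=(λx. (x x)); E={loop↦1}; A=[clo(λx. (x x), {loop↦1})]; R=∅⟩
t=5: ⟨C=(x x); E={x↦clo(λx. (x x), {loop↦1}), loop↦1}; A=∅; R=∅⟩
t=6: ⟨C=x; E={x↦clo(λx. (x x), {loop↦1}), loop↦1}; A=∅; R=[app]⟩
t=7: ⟨C=x; E={x↦clo(λx. (x x), {loop↦1}), loop↦1}; A=[clo(λx. (x x), {loop↦1})]; R=∅⟩
… configuration repeats with period 3 (steps 5–7 recur indefinitely) …

Answer: DIVERGES (no final state within 18 steps)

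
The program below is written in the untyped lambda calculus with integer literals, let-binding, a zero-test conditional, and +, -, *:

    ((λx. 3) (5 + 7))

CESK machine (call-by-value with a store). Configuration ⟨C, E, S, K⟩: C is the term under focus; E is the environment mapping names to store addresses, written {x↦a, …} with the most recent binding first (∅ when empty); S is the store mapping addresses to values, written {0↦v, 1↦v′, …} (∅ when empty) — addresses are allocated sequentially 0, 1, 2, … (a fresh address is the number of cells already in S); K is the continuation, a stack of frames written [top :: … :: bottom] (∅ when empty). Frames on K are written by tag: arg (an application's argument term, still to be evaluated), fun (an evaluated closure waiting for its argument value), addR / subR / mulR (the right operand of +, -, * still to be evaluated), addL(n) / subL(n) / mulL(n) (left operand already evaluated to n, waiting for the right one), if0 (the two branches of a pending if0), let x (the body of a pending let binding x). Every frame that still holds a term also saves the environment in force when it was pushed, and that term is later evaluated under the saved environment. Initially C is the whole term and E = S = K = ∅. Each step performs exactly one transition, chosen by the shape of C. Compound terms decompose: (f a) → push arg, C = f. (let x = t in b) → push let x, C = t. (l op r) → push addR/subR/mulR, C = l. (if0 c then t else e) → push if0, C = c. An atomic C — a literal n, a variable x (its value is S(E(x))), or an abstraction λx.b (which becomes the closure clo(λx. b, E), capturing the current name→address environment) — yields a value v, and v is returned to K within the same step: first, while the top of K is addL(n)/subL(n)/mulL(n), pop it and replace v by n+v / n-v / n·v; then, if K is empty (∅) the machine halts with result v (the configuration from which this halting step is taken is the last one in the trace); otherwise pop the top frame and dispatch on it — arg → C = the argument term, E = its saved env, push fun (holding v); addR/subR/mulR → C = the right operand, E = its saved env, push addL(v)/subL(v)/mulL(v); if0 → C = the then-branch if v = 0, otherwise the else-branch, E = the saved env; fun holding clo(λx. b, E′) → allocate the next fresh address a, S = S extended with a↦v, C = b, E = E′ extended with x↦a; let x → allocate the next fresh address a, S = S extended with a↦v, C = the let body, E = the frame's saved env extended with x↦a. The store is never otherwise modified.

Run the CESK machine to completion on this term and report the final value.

[0] [C=((λx. 3) (5 + 7)) | E=∅ | S=∅ | K=∅]
[1] [C=(λx. 3) | E=∅ | S=∅ | K=[arg]]
[2] [C=(5 + 7) | E=∅ | S=∅ | K=[fun]]
[3] [C=5 | E=∅ | S=∅ | K=[addR :: fun]]
[4] [C=7 | E=∅ | S=∅ | K=[addL(5) :: fun]]
[5] [C=3 | E={x↦0} | S={0↦12} | K=∅]
→ final value 3

Answer: 3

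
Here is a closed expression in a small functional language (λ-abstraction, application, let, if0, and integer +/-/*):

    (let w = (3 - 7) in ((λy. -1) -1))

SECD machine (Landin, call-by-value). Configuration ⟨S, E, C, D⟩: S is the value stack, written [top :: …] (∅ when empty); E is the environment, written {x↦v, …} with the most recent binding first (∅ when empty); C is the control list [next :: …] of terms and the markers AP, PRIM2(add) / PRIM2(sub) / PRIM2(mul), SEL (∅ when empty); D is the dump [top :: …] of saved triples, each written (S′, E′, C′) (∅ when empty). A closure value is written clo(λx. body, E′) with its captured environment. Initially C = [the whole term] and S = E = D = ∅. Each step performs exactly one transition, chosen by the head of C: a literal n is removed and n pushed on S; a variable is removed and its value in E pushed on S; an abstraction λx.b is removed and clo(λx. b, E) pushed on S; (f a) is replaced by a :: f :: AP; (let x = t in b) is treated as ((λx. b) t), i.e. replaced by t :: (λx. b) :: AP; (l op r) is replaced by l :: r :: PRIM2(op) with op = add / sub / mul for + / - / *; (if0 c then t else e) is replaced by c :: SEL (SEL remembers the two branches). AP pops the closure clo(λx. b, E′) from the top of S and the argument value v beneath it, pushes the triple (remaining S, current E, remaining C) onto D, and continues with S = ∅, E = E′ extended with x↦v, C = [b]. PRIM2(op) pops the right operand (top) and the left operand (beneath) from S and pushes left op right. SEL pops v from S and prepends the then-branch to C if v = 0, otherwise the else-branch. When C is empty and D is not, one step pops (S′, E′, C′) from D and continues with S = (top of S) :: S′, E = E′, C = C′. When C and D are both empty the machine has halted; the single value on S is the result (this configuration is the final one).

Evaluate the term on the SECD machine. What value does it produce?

Answer: -1

Execution trace:
[0] [S=∅ | E=∅ | C=[(let w = (3 - 7) in ((λy. -1) -1))] | D=∅]
[1] [S=∅ | E=∅ | C=[(3 - 7) :: (λw. ((λy. -1) -1)) :: AP] | D=∅]
[2] [S=∅ | E=∅ | C=[3 :: 7 :: PRIM2(sub) :: (λw. ((λy. -1) -1)) :: AP] | D=∅]
[3] [S=[3] | E=∅ | C=[7 :: PRIM2(sub) :: (λw. ((λy. -1) -1)) :: AP] | D=∅]
[4] [S=[7 :: 3] | E=∅ | C=[PRIM2(sub) :: (λw. ((λy. -1) -1)) :: AP] | D=∅]
[5] [S=[-4] | E=∅ | C=[(λw. ((λy. -1) -1)) :: AP] | D=∅]
[6] [S=[clo(λw. ((λy. -1) -1), ∅) :: -4] | E=∅ | C=[AP] | D=∅]
[7] [S=∅ | E={w↦-4} | C=[((λy. -1) -1)] | D=[(∅, ∅, ∅)]]
[8] [S=∅ | E={w↦-4} | C=[-1 :: (λy. -1) :: AP] | D=[(∅, ∅, ∅)]]
[9] [S=[-1] | E={w↦-4} | C=[(λy. -1) :: AP] | D=[(∅, ∅, ∅)]]
[10] [S=[clo(λy. -1, {w↦-4}) :: -1] | E={w↦-4} | C=[AP] | D=[(∅, ∅, ∅)]]
[11] [S=∅ | E={y↦-1, w↦-4} | C=[-1] | D=[(∅, {w↦-4}, ∅) :: (∅, ∅, ∅)]]
[12] [S=[-1] | E={y↦-1, w↦-4} | C=∅ | D=[(∅, {w↦-4}, ∅) :: (∅, ∅, ∅)]]
[13] [S=[-1] | E={w↦-4} | C=∅ | D=[(∅, ∅, ∅)]]
[14] [S=[-1] | E=∅ | C=∅ | D=∅]
→ final value -1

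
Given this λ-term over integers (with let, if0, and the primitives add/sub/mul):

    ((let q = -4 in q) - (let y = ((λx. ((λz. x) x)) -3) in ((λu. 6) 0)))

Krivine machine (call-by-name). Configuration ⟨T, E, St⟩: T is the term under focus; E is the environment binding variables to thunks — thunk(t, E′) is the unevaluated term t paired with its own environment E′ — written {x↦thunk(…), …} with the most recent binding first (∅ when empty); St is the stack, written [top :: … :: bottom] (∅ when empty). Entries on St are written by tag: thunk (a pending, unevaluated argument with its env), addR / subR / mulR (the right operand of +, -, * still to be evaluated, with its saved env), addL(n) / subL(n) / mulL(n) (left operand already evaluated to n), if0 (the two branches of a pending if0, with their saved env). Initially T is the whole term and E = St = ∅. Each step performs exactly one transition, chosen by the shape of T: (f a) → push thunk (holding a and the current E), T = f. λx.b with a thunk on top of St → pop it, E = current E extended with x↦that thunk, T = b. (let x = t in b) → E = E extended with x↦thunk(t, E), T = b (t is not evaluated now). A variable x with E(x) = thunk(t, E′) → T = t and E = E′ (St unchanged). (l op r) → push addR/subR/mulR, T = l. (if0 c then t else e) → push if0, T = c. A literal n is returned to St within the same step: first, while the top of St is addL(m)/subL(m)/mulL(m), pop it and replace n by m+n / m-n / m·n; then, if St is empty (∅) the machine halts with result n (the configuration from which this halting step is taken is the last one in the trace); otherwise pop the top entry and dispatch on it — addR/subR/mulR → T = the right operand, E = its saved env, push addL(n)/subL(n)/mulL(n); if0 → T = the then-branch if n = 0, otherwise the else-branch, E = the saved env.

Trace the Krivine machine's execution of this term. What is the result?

Answer: -10

Machine steps:
step 0: <T=((let q = -4 in q) - (let y = ((λx. ((λz. x) x)) -3) in ((λu. 6) 0))), E=∅, St=∅>
step 1: <T=(let q = -4 in q), E=∅, St=[subR]>
step 2: <T=q, E={q↦thunk(-4, ∅)}, St=[subR]>
step 3: <T=-4, E=∅, St=[subR]>
step 4: <T=(let y = ((λx. ((λz. x) x)) -3) in ((λu. 6) 0)), E=∅, St=[subL(-4)]>
step 5: <T=((λu. 6) 0), E={y↦thunk(((λx. ((λz. x) x)) -3), ∅)}, St=[subL(-4)]>
step 6: <T=(λu. 6), E={y↦thunk(((λx. ((λz. x) x)) -3), ∅)}, St=[thunk :: subL(-4)]>
step 7: <T=6, E={u↦thunk(0, {y↦thunk(((λx. ((λz. x) x)) -3), ∅)}), y↦thunk(((λx. ((λz. x) x)) -3), ∅)}, St=[subL(-4)]>
→ final value -10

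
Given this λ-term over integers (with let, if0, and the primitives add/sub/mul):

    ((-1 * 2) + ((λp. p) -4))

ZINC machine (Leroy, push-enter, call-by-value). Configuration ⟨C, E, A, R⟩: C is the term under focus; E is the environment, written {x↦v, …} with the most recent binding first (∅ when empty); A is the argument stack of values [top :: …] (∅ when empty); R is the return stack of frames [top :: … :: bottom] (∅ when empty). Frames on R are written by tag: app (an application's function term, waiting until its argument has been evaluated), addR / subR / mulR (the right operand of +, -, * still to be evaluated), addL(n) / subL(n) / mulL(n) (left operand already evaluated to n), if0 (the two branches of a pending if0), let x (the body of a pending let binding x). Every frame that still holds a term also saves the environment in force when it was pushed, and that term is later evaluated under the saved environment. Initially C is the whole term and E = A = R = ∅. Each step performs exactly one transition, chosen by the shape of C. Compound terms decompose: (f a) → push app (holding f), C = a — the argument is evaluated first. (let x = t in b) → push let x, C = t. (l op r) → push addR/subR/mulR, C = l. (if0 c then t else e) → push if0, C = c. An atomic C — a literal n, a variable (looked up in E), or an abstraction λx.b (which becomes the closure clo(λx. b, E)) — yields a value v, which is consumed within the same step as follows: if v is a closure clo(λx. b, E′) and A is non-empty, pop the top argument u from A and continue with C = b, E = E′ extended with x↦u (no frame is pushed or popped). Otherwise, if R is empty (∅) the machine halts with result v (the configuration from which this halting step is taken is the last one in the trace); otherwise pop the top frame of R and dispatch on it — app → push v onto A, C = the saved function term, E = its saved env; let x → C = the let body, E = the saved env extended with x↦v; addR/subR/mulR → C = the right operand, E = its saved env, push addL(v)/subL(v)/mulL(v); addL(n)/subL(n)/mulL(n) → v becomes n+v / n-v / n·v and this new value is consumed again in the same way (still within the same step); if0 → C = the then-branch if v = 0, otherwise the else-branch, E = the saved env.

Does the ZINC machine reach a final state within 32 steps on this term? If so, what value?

Answer: -6

Execution trace:
step 0: [C=((-1 * 2) + ((λp. p) -4)) | E=∅ | A=∅ | R=∅]
step 1: [C=(-1 * 2) | E=∅ | A=∅ | R=[addR]]
step 2: [C=-1 | E=∅ | A=∅ | R=[mulR :: addR]]
step 3: [C=2 | E=∅ | A=∅ | R=[mulL(-1) :: addR]]
step 4: [C=((λp. p) -4) | E=∅ | A=∅ | R=[addL(-2)]]
step 5: [C=-4 | E=∅ | A=∅ | R=[app :: addL(-2)]]
step 6: [C=(λp. p) | E=∅ | A=[-4] | R=[addL(-2)]]
step 7: [C=p | E={p↦-4} | A=∅ | R=[addL(-2)]]
→ final value -6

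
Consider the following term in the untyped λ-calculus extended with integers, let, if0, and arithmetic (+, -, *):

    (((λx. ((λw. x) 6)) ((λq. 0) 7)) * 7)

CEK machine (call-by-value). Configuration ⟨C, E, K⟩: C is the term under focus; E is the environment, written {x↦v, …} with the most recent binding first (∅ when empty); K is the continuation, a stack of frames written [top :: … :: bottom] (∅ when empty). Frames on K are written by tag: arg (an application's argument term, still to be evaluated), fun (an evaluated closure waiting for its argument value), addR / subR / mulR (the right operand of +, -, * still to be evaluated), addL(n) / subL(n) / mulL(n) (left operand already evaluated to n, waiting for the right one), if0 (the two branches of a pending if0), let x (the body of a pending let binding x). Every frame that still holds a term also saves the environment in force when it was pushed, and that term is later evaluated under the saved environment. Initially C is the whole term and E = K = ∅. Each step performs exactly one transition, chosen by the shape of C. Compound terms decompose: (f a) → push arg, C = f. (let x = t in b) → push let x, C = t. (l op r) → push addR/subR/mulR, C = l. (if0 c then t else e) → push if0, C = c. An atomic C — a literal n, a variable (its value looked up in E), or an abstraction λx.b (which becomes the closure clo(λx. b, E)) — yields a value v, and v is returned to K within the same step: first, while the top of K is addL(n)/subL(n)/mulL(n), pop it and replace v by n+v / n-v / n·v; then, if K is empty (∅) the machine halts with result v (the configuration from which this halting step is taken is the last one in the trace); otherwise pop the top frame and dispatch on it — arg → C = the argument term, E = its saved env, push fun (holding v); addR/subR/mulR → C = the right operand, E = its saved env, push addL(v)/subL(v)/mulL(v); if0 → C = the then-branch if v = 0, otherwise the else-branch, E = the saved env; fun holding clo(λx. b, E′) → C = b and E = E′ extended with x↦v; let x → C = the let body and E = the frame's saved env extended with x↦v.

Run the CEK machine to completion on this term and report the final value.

Answer: 0

Derivation:
t=0: [C=(((λx. ((λw. x) 6)) ((λq. 0) 7)) * 7) | E=∅ | K=∅]
t=1: [C=((λx. ((λw. x) 6)) ((λq. 0) 7)) | E=∅ | K=[mulR]]
t=2: [C=(λx. ((λw. x) 6)) | E=∅ | K=[arg :: mulR]]
t=3: [C=((λq. 0) 7) | E=∅ | K=[fun :: mulR]]
t=4: [C=(λq. 0) | E=∅ | K=[arg :: fun :: mulR]]
t=5: [C=7 | E=∅ | K=[fun :: fun :: mulR]]
t=6: [C=0 | E={q↦7} | K=[fun :: mulR]]
t=7: [C=((λw. x) 6) | E={x↦0} | K=[mulR]]
t=8: [C=(λw. x) | E={x↦0} | K=[arg :: mulR]]
t=9: [C=6 | E={x↦0} | K=[fun :: mulR]]
t=10: [C=x | E={w↦6, x↦0} | K=[mulR]]
t=11: [C=7 | E=∅ | K=[mulL(0)]]
→ final value 0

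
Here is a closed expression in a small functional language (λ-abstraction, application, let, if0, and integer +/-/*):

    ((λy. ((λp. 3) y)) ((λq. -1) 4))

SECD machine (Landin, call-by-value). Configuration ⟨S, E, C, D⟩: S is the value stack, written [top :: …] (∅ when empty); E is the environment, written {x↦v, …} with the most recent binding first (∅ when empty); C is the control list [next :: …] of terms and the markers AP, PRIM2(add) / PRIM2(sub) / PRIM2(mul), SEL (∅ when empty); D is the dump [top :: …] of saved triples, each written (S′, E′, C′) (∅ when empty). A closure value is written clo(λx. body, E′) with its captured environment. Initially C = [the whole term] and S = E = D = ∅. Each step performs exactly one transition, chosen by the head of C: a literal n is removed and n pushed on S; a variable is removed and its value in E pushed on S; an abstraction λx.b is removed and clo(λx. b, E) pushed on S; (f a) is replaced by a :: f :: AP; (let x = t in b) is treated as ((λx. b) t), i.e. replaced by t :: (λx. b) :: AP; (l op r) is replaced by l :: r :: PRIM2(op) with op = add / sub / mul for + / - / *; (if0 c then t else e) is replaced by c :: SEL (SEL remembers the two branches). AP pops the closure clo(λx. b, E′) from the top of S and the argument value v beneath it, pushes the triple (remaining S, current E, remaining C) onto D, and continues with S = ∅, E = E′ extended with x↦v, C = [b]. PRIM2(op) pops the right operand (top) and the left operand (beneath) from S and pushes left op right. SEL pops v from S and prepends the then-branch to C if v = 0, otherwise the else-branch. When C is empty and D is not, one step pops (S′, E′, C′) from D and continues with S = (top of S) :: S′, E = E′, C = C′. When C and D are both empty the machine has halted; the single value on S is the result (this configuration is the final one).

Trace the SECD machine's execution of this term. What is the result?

Answer: 3

Machine steps:
0. [S=∅ | E=∅ | C=[((λy. ((λp. 3) y)) ((λq. -1) 4))] | D=∅]
1. [S=∅ | E=∅ | C=[((λq. -1) 4) :: (λy. ((λp. 3) y)) :: AP] | D=∅]
2. [S=∅ | E=∅ | C=[4 :: (λq. -1) :: AP :: (λy. ((λp. 3) y)) :: AP] | D=∅]
3. [S=[4] | E=∅ | C=[(λq. -1) :: AP :: (λy. ((λp. 3) y)) :: AP] | D=∅]
4. [S=[clo(λq. -1, ∅) :: 4] | E=∅ | C=[AP :: (λy. ((λp. 3) y)) :: AP] | D=∅]
5. [S=∅ | E={q↦4} | C=[-1] | D=[(∅, ∅, [(λy. ((λp. 3) y)) :: AP])]]
6. [S=[-1] | E={q↦4} | C=∅ | D=[(∅, ∅, [(λy. ((λp. 3) y)) :: AP])]]
7. [S=[-1] | E=∅ | C=[(λy. ((λp. 3) y)) :: AP] | D=∅]
8. [S=[clo(λy. ((λp. 3) y), ∅) :: -1] | E=∅ | C=[AP] | D=∅]
9. [S=∅ | E={y↦-1} | C=[((λp. 3) y)] | D=[(∅, ∅, ∅)]]
10. [S=∅ | E={y↦-1} | C=[y :: (λp. 3) :: AP] | D=[(∅, ∅, ∅)]]
11. [S=[-1] | E={y↦-1} | C=[(λp. 3) :: AP] | D=[(∅, ∅, ∅)]]
12. [S=[clo(λp. 3, {y↦-1}) :: -1] | E={y↦-1} | C=[AP] | D=[(∅, ∅, ∅)]]
13. [S=∅ | E={p↦-1, y↦-1} | C=[3] | D=[(∅, {y↦-1}, ∅) :: (∅, ∅, ∅)]]
14. [S=[3] | E={p↦-1, y↦-1} | C=∅ | D=[(∅, {y↦-1}, ∅) :: (∅, ∅, ∅)]]
15. [S=[3] | E={y↦-1} | C=∅ | D=[(∅, ∅, ∅)]]
16. [S=[3] | E=∅ | C=∅ | D=∅]
→ final value 3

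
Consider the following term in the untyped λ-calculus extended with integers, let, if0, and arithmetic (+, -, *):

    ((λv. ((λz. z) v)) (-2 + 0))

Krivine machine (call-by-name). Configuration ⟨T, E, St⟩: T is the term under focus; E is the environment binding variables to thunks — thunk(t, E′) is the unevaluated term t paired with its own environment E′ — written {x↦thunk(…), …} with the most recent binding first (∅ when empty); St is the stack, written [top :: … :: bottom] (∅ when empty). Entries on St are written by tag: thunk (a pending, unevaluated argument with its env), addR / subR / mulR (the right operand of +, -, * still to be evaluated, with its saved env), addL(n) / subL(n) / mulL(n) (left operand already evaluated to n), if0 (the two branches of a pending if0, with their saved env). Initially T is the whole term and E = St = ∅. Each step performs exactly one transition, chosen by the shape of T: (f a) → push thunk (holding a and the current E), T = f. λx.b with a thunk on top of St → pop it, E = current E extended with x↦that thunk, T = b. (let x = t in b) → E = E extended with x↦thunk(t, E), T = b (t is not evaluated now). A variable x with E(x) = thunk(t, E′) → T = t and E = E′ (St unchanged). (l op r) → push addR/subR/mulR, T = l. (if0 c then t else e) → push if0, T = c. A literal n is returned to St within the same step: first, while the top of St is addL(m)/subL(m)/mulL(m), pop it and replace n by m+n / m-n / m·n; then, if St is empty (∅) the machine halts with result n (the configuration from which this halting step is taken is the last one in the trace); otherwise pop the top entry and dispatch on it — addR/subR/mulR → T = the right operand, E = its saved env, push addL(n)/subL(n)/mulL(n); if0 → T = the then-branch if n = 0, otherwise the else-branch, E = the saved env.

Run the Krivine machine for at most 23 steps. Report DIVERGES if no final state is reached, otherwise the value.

[0] ⟨T=((λv. ((λz. z) v)) (-2 + 0)); E=∅; St=∅⟩
[1] ⟨T=(λv. ((λz. z) v)); E=∅; St=[thunk]⟩
[2] ⟨T=((λz. z) v); E={v↦thunk((-2 + 0), ∅)}; St=∅⟩
[3] ⟨T=(λz. z); E={v↦thunk((-2 + 0), ∅)}; St=[thunk]⟩
[4] ⟨T=z; E={z↦thunk(v, {v↦thunk((-2 + 0), ∅)}), v↦thunk((-2 + 0), ∅)}; St=∅⟩
[5] ⟨T=v; E={v↦thunk((-2 + 0), ∅)}; St=∅⟩
[6] ⟨T=(-2 + 0); E=∅; St=∅⟩
[7] ⟨T=-2; E=∅; St=[addR]⟩
[8] ⟨T=0; E=∅; St=[addL(-2)]⟩
→ final value -2

Answer: -2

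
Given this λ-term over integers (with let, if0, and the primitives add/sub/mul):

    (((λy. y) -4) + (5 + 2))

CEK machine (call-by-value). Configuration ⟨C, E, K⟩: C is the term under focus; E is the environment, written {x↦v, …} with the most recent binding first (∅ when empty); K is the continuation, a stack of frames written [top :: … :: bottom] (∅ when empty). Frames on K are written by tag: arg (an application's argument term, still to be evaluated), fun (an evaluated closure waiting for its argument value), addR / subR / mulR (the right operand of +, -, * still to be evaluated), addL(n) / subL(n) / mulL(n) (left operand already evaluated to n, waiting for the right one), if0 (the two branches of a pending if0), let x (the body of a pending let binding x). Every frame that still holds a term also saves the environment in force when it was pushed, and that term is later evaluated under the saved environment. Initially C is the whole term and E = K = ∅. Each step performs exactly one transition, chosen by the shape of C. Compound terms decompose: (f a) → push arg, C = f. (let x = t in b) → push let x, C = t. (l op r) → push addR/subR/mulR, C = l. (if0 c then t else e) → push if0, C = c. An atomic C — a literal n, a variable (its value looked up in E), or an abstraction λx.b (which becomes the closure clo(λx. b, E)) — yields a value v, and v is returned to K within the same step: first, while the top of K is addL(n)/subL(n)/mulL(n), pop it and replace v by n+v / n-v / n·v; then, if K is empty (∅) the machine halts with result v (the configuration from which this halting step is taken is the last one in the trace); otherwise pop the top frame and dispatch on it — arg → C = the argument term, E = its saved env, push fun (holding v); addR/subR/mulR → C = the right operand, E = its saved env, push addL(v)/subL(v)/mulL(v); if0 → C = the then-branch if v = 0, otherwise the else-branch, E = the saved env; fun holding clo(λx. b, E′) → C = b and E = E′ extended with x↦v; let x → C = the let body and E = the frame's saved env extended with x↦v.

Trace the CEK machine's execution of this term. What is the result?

0. <C=(((λy. y) -4) + (5 + 2)), E=∅, K=∅>
1. <C=((λy. y) -4), E=∅, K=[addR]>
2. <C=(λy. y), E=∅, K=[arg :: addR]>
3. <C=-4, E=∅, K=[fun :: addR]>
4. <C=y, E={y↦-4}, K=[addR]>
5. <C=(5 + 2), E=∅, K=[addL(-4)]>
6. <C=5, E=∅, K=[addR :: addL(-4)]>
7. <C=2, E=∅, K=[addL(5) :: addL(-4)]>
→ final value 3

Answer: 3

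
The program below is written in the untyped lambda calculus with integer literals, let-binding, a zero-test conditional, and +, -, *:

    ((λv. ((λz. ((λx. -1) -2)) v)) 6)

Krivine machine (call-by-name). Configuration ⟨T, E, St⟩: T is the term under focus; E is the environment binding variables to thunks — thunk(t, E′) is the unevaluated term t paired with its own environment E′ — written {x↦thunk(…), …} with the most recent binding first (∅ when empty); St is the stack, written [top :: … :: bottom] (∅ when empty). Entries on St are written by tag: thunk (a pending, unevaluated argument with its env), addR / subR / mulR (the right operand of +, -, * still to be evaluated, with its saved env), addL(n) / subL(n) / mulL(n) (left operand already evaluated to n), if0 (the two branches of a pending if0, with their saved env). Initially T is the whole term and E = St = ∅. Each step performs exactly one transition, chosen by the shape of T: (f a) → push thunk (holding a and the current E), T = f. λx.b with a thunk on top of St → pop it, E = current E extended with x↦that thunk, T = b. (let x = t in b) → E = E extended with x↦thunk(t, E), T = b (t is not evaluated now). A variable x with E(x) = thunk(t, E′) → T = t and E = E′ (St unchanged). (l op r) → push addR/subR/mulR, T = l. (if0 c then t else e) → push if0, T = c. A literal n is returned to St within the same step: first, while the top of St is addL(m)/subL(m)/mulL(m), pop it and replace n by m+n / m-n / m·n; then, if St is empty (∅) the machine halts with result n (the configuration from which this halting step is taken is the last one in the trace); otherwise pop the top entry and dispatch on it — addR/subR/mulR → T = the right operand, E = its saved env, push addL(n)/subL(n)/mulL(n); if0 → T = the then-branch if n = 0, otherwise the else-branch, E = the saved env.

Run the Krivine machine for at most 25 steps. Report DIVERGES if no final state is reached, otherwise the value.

step 0: [T=((λv. ((λz. ((λx. -1) -2)) v)) 6) | E=∅ | St=∅]
step 1: [T=(λv. ((λz. ((λx. -1) -2)) v)) | E=∅ | St=[thunk]]
step 2: [T=((λz. ((λx. -1) -2)) v) | E={v↦thunk(6, ∅)} | St=∅]
step 3: [T=(λz. ((λx. -1) -2)) | E={v↦thunk(6, ∅)} | St=[thunk]]
step 4: [T=((λx. -1) -2) | E={z↦thunk(v, {v↦thunk(6, ∅)}), v↦thunk(6, ∅)} | St=∅]
step 5: [T=(λx. -1) | E={z↦thunk(v, {v↦thunk(6, ∅)}), v↦thunk(6, ∅)} | St=[thunk]]
step 6: [T=-1 | E={x↦thunk(-2, {z↦thunk(v, {v↦thunk(6, ∅)}), v↦thunk(6, ∅)}), z↦thunk(v, {v↦thunk(6, ∅)}), v↦thunk(6, ∅)} | St=∅]
→ final value -1

Answer: -1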